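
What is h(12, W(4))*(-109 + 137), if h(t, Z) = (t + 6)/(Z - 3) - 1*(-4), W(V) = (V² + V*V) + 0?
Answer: 3752/29 ≈ 129.38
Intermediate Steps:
W(V) = 2*V² (W(V) = (V² + V²) + 0 = 2*V² + 0 = 2*V²)
h(t, Z) = 4 + (6 + t)/(-3 + Z) (h(t, Z) = (6 + t)/(-3 + Z) + 4 = 4 + (6 + t)/(-3 + Z))
h(12, W(4))*(-109 + 137) = ((-6 + 12 + 4*(2*4²))/(-3 + 2*4²))*(-109 + 137) = ((-6 + 12 + 4*(2*16))/(-3 + 2*16))*28 = ((-6 + 12 + 4*32)/(-3 + 32))*28 = ((-6 + 12 + 128)/29)*28 = ((1/29)*134)*28 = (134/29)*28 = 3752/29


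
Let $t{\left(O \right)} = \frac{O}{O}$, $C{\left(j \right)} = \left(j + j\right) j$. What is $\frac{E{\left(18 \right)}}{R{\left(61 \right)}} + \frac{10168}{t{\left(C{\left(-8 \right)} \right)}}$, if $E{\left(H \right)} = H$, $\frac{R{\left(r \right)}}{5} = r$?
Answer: $\frac{3101258}{305} \approx 10168.0$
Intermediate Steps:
$R{\left(r \right)} = 5 r$
$C{\left(j \right)} = 2 j^{2}$ ($C{\left(j \right)} = 2 j j = 2 j^{2}$)
$t{\left(O \right)} = 1$
$\frac{E{\left(18 \right)}}{R{\left(61 \right)}} + \frac{10168}{t{\left(C{\left(-8 \right)} \right)}} = \frac{18}{5 \cdot 61} + \frac{10168}{1} = \frac{18}{305} + 10168 \cdot 1 = 18 \cdot \frac{1}{305} + 10168 = \frac{18}{305} + 10168 = \frac{3101258}{305}$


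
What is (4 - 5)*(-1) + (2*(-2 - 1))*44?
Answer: -263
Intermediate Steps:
(4 - 5)*(-1) + (2*(-2 - 1))*44 = -1*(-1) + (2*(-3))*44 = 1 - 6*44 = 1 - 264 = -263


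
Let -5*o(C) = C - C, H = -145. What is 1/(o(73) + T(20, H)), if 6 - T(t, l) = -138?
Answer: 1/144 ≈ 0.0069444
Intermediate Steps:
T(t, l) = 144 (T(t, l) = 6 - 1*(-138) = 6 + 138 = 144)
o(C) = 0 (o(C) = -(C - C)/5 = -1/5*0 = 0)
1/(o(73) + T(20, H)) = 1/(0 + 144) = 1/144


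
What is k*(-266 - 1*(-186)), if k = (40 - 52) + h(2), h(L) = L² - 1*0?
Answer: 640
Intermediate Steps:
h(L) = L² (h(L) = L² + 0 = L²)
k = -8 (k = (40 - 52) + 2² = -12 + 4 = -8)
k*(-266 - 1*(-186)) = -8*(-266 - 1*(-186)) = -8*(-266 + 186) = -8*(-80) = 640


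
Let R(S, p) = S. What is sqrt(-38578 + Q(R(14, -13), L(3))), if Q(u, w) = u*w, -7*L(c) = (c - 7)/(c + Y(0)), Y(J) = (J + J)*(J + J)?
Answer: I*sqrt(347178)/3 ≈ 196.41*I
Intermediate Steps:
Y(J) = 4*J**2 (Y(J) = (2*J)*(2*J) = 4*J**2)
L(c) = -(-7 + c)/(7*c) (L(c) = -(c - 7)/(7*(c + 4*0**2)) = -(-7 + c)/(7*(c + 4*0)) = -(-7 + c)/(7*(c + 0)) = -(-7 + c)/(7*c))
sqrt(-38578 + Q(R(14, -13), L(3))) = sqrt(-38578 + 14*((1/7)*(7 - 1*3)/3)) = sqrt(-38578 + 14*((1/7)*(1/3)*(7 - 3))) = sqrt(-38578 + 14*((1/7)*(1/3)*4)) = sqrt(-38578 + 14*(4/21)) = sqrt(-38578 + 8/3) = sqrt(-115726/3) = I*sqrt(347178)/3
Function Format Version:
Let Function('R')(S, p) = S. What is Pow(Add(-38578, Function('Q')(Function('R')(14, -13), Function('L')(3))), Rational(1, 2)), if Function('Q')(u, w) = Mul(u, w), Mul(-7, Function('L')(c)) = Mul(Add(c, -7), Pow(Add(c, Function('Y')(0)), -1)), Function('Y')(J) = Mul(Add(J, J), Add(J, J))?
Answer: Mul(Rational(1, 3), I, Pow(347178, Rational(1, 2))) ≈ Mul(196.41, I)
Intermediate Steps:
Function('Y')(J) = Mul(4, Pow(J, 2)) (Function('Y')(J) = Mul(Mul(2, J), Mul(2, J)) = Mul(4, Pow(J, 2)))
Function('L')(c) = Mul(Rational(-1, 7), Pow(c, -1), Add(-7, c)) (Function('L')(c) = Mul(Rational(-1, 7), Mul(Add(c, -7), Pow(Add(c, Mul(4, Pow(0, 2))), -1))) = Mul(Rational(-1, 7), Mul(Add(-7, c), Pow(Add(c, Mul(4, 0)), -1))) = Mul(Rational(-1, 7), Mul(Add(-7, c), Pow(Add(c, 0), -1))) = Mul(Rational(-1, 7), Mul(Add(-7, c), Pow(c, -1))) = Mul(Rational(-1, 7), Mul(Pow(c, -1), Add(-7, c))) = Mul(Rational(-1, 7), Pow(c, -1), Add(-7, c)))
Pow(Add(-38578, Function('Q')(Function('R')(14, -13), Function('L')(3))), Rational(1, 2)) = Pow(Add(-38578, Mul(14, Mul(Rational(1, 7), Pow(3, -1), Add(7, Mul(-1, 3))))), Rational(1, 2)) = Pow(Add(-38578, Mul(14, Mul(Rational(1, 7), Rational(1, 3), Add(7, -3)))), Rational(1, 2)) = Pow(Add(-38578, Mul(14, Mul(Rational(1, 7), Rational(1, 3), 4))), Rational(1, 2)) = Pow(Add(-38578, Mul(14, Rational(4, 21))), Rational(1, 2)) = Pow(Add(-38578, Rational(8, 3)), Rational(1, 2)) = Pow(Rational(-115726, 3), Rational(1, 2)) = Mul(Rational(1, 3), I, Pow(347178, Rational(1, 2)))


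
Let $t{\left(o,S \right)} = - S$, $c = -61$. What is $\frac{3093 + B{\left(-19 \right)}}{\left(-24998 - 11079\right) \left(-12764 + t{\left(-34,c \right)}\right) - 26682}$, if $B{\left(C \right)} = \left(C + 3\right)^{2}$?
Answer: $\frac{3349}{458259449} \approx 7.3081 \cdot 10^{-6}$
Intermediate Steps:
$B{\left(C \right)} = \left(3 + C\right)^{2}$
$\frac{3093 + B{\left(-19 \right)}}{\left(-24998 - 11079\right) \left(-12764 + t{\left(-34,c \right)}\right) - 26682} = \frac{3093 + \left(3 - 19\right)^{2}}{\left(-24998 - 11079\right) \left(-12764 - -61\right) - 26682} = \frac{3093 + \left(-16\right)^{2}}{- 36077 \left(-12764 + 61\right) - 26682} = \frac{3093 + 256}{\left(-36077\right) \left(-12703\right) - 26682} = \frac{3349}{458286131 - 26682} = \frac{3349}{458259449}$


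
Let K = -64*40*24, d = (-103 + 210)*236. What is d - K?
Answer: 86692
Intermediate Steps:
d = 25252 (d = 107*236 = 25252)
K = -61440 (K = -2560*24 = -61440)
d - K = 25252 - 1*(-61440) = 25252 + 61440 = 86692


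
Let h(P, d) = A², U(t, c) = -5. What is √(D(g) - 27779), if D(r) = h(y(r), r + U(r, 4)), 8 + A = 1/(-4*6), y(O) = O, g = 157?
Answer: I*√15963455/24 ≈ 166.48*I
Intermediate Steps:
A = -193/24 (A = -8 + 1/(-4*6) = -8 + 1/(-24) = -8 - 1/24 = -193/24 ≈ -8.0417)
h(P, d) = 37249/576 (h(P, d) = (-193/24)² = 37249/576)
D(r) = 37249/576
√(D(g) - 27779) = √(37249/576 - 27779) = √(-15963455/576) = I*√15963455/24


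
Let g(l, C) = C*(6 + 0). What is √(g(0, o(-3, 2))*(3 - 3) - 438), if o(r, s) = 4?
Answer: I*√438 ≈ 20.928*I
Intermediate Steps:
g(l, C) = 6*C (g(l, C) = C*6 = 6*C)
√(g(0, o(-3, 2))*(3 - 3) - 438) = √((6*4)*(3 - 3) - 438) = √(24*0 - 438) = √(0 - 438) = √(-438) = I*√438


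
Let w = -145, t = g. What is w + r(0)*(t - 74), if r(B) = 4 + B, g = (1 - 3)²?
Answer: -425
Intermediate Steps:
g = 4 (g = (-2)² = 4)
t = 4
w + r(0)*(t - 74) = -145 + (4 + 0)*(4 - 74) = -145 + 4*(-70) = -145 - 280 = -425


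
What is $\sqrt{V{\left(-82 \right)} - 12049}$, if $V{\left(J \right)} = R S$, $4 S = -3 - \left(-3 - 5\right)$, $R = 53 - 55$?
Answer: $\frac{i \sqrt{48206}}{2} \approx 109.78 i$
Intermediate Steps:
$R = -2$
$S = \frac{5}{4}$ ($S = \frac{-3 - \left(-3 - 5\right)}{4} = \frac{-3 - -8}{4} = \frac{-3 + 8}{4} = \frac{1}{4} \cdot 5 = \frac{5}{4} \approx 1.25$)
$V{\left(J \right)} = - \frac{5}{2}$ ($V{\left(J \right)} = \left(-2\right) \frac{5}{4} = - \frac{5}{2}$)
$\sqrt{V{\left(-82 \right)} - 12049} = \sqrt{- \frac{5}{2} - 12049} = \sqrt{- \frac{24103}{2}} = \frac{i \sqrt{48206}}{2}$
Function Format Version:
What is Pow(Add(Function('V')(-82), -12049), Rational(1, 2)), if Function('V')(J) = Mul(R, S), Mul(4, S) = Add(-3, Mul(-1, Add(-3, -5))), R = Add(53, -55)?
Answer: Mul(Rational(1, 2), I, Pow(48206, Rational(1, 2))) ≈ Mul(109.78, I)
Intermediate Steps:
R = -2
S = Rational(5, 4) (S = Mul(Rational(1, 4), Add(-3, Mul(-1, Add(-3, -5)))) = Mul(Rational(1, 4), Add(-3, Mul(-1, -8))) = Mul(Rational(1, 4), Add(-3, 8)) = Mul(Rational(1, 4), 5) = Rational(5, 4) ≈ 1.2500)
Function('V')(J) = Rational(-5, 2) (Function('V')(J) = Mul(-2, Rational(5, 4)) = Rational(-5, 2))
Pow(Add(Function('V')(-82), -12049), Rational(1, 2)) = Pow(Add(Rational(-5, 2), -12049), Rational(1, 2)) = Pow(Rational(-24103, 2), Rational(1, 2)) = Mul(Rational(1, 2), I, Pow(48206, Rational(1, 2)))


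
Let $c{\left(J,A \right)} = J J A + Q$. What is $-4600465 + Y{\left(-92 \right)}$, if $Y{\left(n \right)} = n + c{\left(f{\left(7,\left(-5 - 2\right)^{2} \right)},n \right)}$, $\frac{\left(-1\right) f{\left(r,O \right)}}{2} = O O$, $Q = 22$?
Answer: $-2126047303$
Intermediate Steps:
$f{\left(r,O \right)} = - 2 O^{2}$ ($f{\left(r,O \right)} = - 2 O O = - 2 O^{2}$)
$c{\left(J,A \right)} = 22 + A J^{2}$ ($c{\left(J,A \right)} = J J A + 22 = J^{2} A + 22 = A J^{2} + 22 = 22 + A J^{2}$)
$Y{\left(n \right)} = 22 + 23059205 n$ ($Y{\left(n \right)} = n + \left(22 + n \left(- 2 \left(\left(-5 - 2\right)^{2}\right)^{2}\right)^{2}\right) = n + \left(22 + n \left(- 2 \left(\left(-7\right)^{2}\right)^{2}\right)^{2}\right) = n + \left(22 + n \left(- 2 \cdot 49^{2}\right)^{2}\right) = n + \left(22 + n \left(\left(-2\right) 2401\right)^{2}\right) = n + \left(22 + n \left(-4802\right)^{2}\right) = n + \left(22 + n 23059204\right) = n + \left(22 + 23059204 n\right) = 22 + 23059205 n$)
$-4600465 + Y{\left(-92 \right)} = -4600465 + \left(22 + 23059205 \left(-92\right)\right) = -4600465 + \left(22 - 2121446860\right) = -4600465 - 2121446838 = -2126047303$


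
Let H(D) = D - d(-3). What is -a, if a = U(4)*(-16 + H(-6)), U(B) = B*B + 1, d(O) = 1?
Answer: 391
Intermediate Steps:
U(B) = 1 + B**2 (U(B) = B**2 + 1 = 1 + B**2)
H(D) = -1 + D (H(D) = D - 1*1 = D - 1 = -1 + D)
a = -391 (a = (1 + 4**2)*(-16 + (-1 - 6)) = (1 + 16)*(-16 - 7) = 17*(-23) = -391)
-a = -1*(-391) = 391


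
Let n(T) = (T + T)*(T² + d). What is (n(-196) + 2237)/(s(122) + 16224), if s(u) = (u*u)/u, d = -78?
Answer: -15026259/16346 ≈ -919.26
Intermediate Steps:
s(u) = u (s(u) = u²/u = u)
n(T) = 2*T*(-78 + T²) (n(T) = (T + T)*(T² - 78) = (2*T)*(-78 + T²) = 2*T*(-78 + T²))
(n(-196) + 2237)/(s(122) + 16224) = (2*(-196)*(-78 + (-196)²) + 2237)/(122 + 16224) = (2*(-196)*(-78 + 38416) + 2237)/16346 = (2*(-196)*38338 + 2237)*(1/16346) = (-15028496 + 2237)*(1/16346) = -15026259*1/16346 = -15026259/16346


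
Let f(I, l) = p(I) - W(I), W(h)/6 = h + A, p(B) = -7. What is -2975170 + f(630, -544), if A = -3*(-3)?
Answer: -2979011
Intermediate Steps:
A = 9
W(h) = 54 + 6*h (W(h) = 6*(h + 9) = 6*(9 + h) = 54 + 6*h)
f(I, l) = -61 - 6*I (f(I, l) = -7 - (54 + 6*I) = -7 + (-54 - 6*I) = -61 - 6*I)
-2975170 + f(630, -544) = -2975170 + (-61 - 6*630) = -2975170 + (-61 - 3780) = -2975170 - 3841 = -2979011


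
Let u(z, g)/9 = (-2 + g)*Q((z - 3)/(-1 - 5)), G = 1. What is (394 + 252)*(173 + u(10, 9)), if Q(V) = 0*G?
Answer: 111758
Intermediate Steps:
Q(V) = 0 (Q(V) = 0*1 = 0)
u(z, g) = 0 (u(z, g) = 9*((-2 + g)*0) = 9*0 = 0)
(394 + 252)*(173 + u(10, 9)) = (394 + 252)*(173 + 0) = 646*173 = 111758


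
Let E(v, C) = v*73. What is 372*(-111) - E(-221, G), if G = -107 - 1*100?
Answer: -25159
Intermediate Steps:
G = -207 (G = -107 - 100 = -207)
E(v, C) = 73*v
372*(-111) - E(-221, G) = 372*(-111) - 73*(-221) = -41292 - 1*(-16133) = -41292 + 16133 = -25159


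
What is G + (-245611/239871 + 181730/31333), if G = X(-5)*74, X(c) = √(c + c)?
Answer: 35896027367/7515878043 + 74*I*√10 ≈ 4.776 + 234.01*I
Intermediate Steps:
X(c) = √2*√c (X(c) = √(2*c) = √2*√c)
G = 74*I*√10 (G = (√2*√(-5))*74 = (√2*(I*√5))*74 = (I*√10)*74 = 74*I*√10 ≈ 234.01*I)
G + (-245611/239871 + 181730/31333) = 74*I*√10 + (-245611/239871 + 181730/31333) = 74*I*√10 + 35896027367/7515878043 = 35896027367/7515878043 + 74*I*√10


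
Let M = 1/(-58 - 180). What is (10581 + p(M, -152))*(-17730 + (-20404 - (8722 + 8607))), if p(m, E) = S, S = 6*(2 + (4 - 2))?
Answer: -588185115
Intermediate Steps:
M = -1/238 (M = 1/(-238) = -1/238 ≈ -0.0042017)
S = 24 (S = 6*(2 + 2) = 6*4 = 24)
p(m, E) = 24
(10581 + p(M, -152))*(-17730 + (-20404 - (8722 + 8607))) = (10581 + 24)*(-17730 + (-20404 - (8722 + 8607))) = 10605*(-17730 + (-20404 - 1*17329)) = 10605*(-17730 + (-20404 - 17329)) = 10605*(-17730 - 37733) = 10605*(-55463) = -588185115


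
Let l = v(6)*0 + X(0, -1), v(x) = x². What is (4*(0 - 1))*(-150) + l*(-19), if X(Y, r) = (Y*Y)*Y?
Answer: 600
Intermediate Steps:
X(Y, r) = Y³ (X(Y, r) = Y²*Y = Y³)
l = 0 (l = 6²*0 + 0³ = 36*0 + 0 = 0 + 0 = 0)
(4*(0 - 1))*(-150) + l*(-19) = (4*(0 - 1))*(-150) + 0*(-19) = (4*(-1))*(-150) + 0 = -4*(-150) + 0 = 600 + 0 = 600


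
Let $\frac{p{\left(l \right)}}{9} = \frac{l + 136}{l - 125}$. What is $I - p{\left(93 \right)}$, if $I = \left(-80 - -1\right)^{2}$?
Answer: $\frac{201773}{32} \approx 6305.4$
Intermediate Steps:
$p{\left(l \right)} = \frac{9 \left(136 + l\right)}{-125 + l}$ ($p{\left(l \right)} = 9 \frac{l + 136}{l - 125} = 9 \frac{136 + l}{-125 + l} = \frac{9 \left(136 + l\right)}{-125 + l}$)
$I = 6241$ ($I = \left(-80 + 1\right)^{2} = \left(-79\right)^{2} = 6241$)
$I - p{\left(93 \right)} = 6241 - \frac{9 \left(136 + 93\right)}{-125 + 93} = 6241 - 9 \frac{1}{-32} \cdot 229 = 6241 - 9 \left(- \frac{1}{32}\right) 229 = 6241 - - \frac{2061}{32} = 6241 + \frac{2061}{32} = \frac{201773}{32}$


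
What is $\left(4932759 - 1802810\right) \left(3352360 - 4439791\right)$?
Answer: $-3403603571019$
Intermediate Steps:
$\left(4932759 - 1802810\right) \left(3352360 - 4439791\right) = 3129949 \left(-1087431\right) = -3403603571019$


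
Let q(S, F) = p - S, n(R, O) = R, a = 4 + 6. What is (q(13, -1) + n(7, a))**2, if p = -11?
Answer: 289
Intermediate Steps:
a = 10
q(S, F) = -11 - S
(q(13, -1) + n(7, a))**2 = ((-11 - 1*13) + 7)**2 = ((-11 - 13) + 7)**2 = (-24 + 7)**2 = (-17)**2 = 289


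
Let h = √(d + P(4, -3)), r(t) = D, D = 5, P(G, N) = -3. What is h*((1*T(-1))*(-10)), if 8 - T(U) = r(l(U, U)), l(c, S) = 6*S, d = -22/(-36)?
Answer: -5*I*√86 ≈ -46.368*I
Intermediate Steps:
d = 11/18 (d = -22*(-1/36) = 11/18 ≈ 0.61111)
r(t) = 5
T(U) = 3 (T(U) = 8 - 1*5 = 8 - 5 = 3)
h = I*√86/6 (h = √(11/18 - 3) = √(-43/18) = I*√86/6 ≈ 1.5456*I)
h*((1*T(-1))*(-10)) = (I*√86/6)*((1*3)*(-10)) = (I*√86/6)*(3*(-10)) = (I*√86/6)*(-30) = -5*I*√86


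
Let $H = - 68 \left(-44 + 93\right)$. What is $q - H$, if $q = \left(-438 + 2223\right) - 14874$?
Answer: $-9757$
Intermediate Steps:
$H = -3332$ ($H = \left(-68\right) 49 = -3332$)
$q = -13089$ ($q = 1785 - 14874 = -13089$)
$q - H = -13089 - -3332 = -13089 + 3332 = -9757$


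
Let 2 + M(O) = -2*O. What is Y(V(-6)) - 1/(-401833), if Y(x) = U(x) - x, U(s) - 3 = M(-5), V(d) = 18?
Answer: -2812830/401833 ≈ -7.0000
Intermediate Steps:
M(O) = -2 - 2*O
U(s) = 11 (U(s) = 3 + (-2 - 2*(-5)) = 3 + (-2 + 10) = 3 + 8 = 11)
Y(x) = 11 - x
Y(V(-6)) - 1/(-401833) = (11 - 1*18) - 1/(-401833) = (11 - 18) - 1*(-1/401833) = -7 + 1/401833 = -2812830/401833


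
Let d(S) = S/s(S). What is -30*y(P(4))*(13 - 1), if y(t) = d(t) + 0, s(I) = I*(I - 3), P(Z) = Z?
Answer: -360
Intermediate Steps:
s(I) = I*(-3 + I)
d(S) = 1/(-3 + S) (d(S) = S/((S*(-3 + S))) = S*(1/(S*(-3 + S))) = 1/(-3 + S))
y(t) = 1/(-3 + t) (y(t) = 1/(-3 + t) + 0 = 1/(-3 + t))
-30*y(P(4))*(13 - 1) = -30/(-3 + 4)*(13 - 1) = -30/1*12 = -30*1*12 = -30*12 = -1*360 = -360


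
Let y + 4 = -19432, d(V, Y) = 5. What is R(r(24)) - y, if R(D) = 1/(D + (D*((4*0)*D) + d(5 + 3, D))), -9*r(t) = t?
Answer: 136055/7 ≈ 19436.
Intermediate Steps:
r(t) = -t/9
y = -19436 (y = -4 - 19432 = -19436)
R(D) = 1/(5 + D) (R(D) = 1/(D + (D*((4*0)*D) + 5)) = 1/(D + (D*(0*D) + 5)) = 1/(D + (D*0 + 5)) = 1/(D + (0 + 5)) = 1/(D + 5) = 1/(5 + D))
R(r(24)) - y = 1/(5 - 1/9*24) - 1*(-19436) = 1/(5 - 8/3) + 19436 = 1/(7/3) + 19436 = 3/7 + 19436 = 136055/7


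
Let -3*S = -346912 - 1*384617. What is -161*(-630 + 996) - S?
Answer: -302769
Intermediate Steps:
S = 243843 (S = -(-346912 - 1*384617)/3 = -(-346912 - 384617)/3 = -⅓*(-731529) = 243843)
-161*(-630 + 996) - S = -161*(-630 + 996) - 1*243843 = -161*366 - 243843 = -58926 - 243843 = -302769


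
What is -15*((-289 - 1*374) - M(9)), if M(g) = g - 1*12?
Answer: 9900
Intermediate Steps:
M(g) = -12 + g (M(g) = g - 12 = -12 + g)
-15*((-289 - 1*374) - M(9)) = -15*((-289 - 1*374) - (-12 + 9)) = -15*((-289 - 374) - 1*(-3)) = -15*(-663 + 3) = -15*(-660) = 9900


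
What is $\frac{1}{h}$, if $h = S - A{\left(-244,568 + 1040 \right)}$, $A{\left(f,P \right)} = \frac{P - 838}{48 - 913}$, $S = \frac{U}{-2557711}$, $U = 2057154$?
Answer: $\frac{442484003}{37999852} \approx 11.644$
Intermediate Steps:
$S = - \frac{2057154}{2557711}$ ($S = \frac{2057154}{-2557711} = 2057154 \left(- \frac{1}{2557711}\right) = - \frac{2057154}{2557711} \approx -0.80429$)
$A{\left(f,P \right)} = \frac{838}{865} - \frac{P}{865}$ ($A{\left(f,P \right)} = \frac{-838 + P}{-865} = \left(-838 + P\right) \left(- \frac{1}{865}\right) = \frac{838}{865} - \frac{P}{865}$)
$h = \frac{37999852}{442484003}$ ($h = - \frac{2057154}{2557711} - \left(\frac{838}{865} - \frac{568 + 1040}{865}\right) = - \frac{2057154}{2557711} - \left(\frac{838}{865} - \frac{1608}{865}\right) = - \frac{2057154}{2557711} - - \frac{154}{173} = - \frac{2057154}{2557711} + \frac{154}{173} = \frac{37999852}{442484003} \approx 0.085878$)
$\frac{1}{h} = \frac{1}{\frac{37999852}{442484003}} = \frac{442484003}{37999852}$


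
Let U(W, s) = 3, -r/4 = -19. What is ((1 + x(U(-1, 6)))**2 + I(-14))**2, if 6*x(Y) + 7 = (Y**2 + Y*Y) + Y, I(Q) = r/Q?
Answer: 128164/3969 ≈ 32.291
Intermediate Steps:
r = 76 (r = -4*(-19) = 76)
I(Q) = 76/Q
x(Y) = -7/6 + Y**2/3 + Y/6 (x(Y) = -7/6 + ((Y**2 + Y*Y) + Y)/6 = -7/6 + ((Y**2 + Y**2) + Y)/6 = -7/6 + (2*Y**2 + Y)/6 = -7/6 + (Y + 2*Y**2)/6 = -7/6 + (Y**2/3 + Y/6) = -7/6 + Y**2/3 + Y/6)
((1 + x(U(-1, 6)))**2 + I(-14))**2 = ((1 + (-7/6 + (1/3)*3**2 + (1/6)*3))**2 + 76/(-14))**2 = ((1 + (-7/6 + (1/3)*9 + 1/2))**2 + 76*(-1/14))**2 = ((1 + (-7/6 + 3 + 1/2))**2 - 38/7)**2 = ((1 + 7/3)**2 - 38/7)**2 = ((10/3)**2 - 38/7)**2 = (100/9 - 38/7)**2 = (358/63)**2 = 128164/3969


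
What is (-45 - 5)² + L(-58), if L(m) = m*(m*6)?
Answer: 22684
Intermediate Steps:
L(m) = 6*m² (L(m) = m*(6*m) = 6*m²)
(-45 - 5)² + L(-58) = (-45 - 5)² + 6*(-58)² = (-50)² + 6*3364 = 2500 + 20184 = 22684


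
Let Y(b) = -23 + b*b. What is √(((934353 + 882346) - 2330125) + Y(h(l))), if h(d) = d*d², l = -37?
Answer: 4*√160325810 ≈ 50648.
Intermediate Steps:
h(d) = d³
Y(b) = -23 + b²
√(((934353 + 882346) - 2330125) + Y(h(l))) = √(((934353 + 882346) - 2330125) + (-23 + ((-37)³)²)) = √((1816699 - 2330125) + (-23 + (-50653)²)) = √(-513426 + (-23 + 2565726409)) = √(-513426 + 2565726386) = √2565212960 = 4*√160325810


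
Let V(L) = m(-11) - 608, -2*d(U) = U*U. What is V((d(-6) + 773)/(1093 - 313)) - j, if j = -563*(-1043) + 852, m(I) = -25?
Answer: -588694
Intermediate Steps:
d(U) = -U**2/2 (d(U) = -U*U/2 = -U**2/2)
V(L) = -633 (V(L) = -25 - 608 = -633)
j = 588061 (j = 587209 + 852 = 588061)
V((d(-6) + 773)/(1093 - 313)) - j = -633 - 1*588061 = -633 - 588061 = -588694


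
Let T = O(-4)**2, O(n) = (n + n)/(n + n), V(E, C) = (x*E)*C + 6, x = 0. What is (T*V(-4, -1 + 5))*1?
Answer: 6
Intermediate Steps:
V(E, C) = 6 (V(E, C) = (0*E)*C + 6 = 0*C + 6 = 0 + 6 = 6)
O(n) = 1 (O(n) = (2*n)/((2*n)) = (2*n)*(1/(2*n)) = 1)
T = 1 (T = 1**2 = 1)
(T*V(-4, -1 + 5))*1 = (1*6)*1 = 6*1 = 6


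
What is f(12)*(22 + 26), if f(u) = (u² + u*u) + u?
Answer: 14400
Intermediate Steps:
f(u) = u + 2*u² (f(u) = (u² + u²) + u = 2*u² + u = u + 2*u²)
f(12)*(22 + 26) = (12*(1 + 2*12))*(22 + 26) = (12*(1 + 24))*48 = (12*25)*48 = 300*48 = 14400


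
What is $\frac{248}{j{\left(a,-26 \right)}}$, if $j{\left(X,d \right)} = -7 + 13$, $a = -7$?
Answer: $\frac{124}{3} \approx 41.333$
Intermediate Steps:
$j{\left(X,d \right)} = 6$
$\frac{248}{j{\left(a,-26 \right)}} = \frac{248}{6} = 248 \cdot \frac{1}{6} = \frac{124}{3}$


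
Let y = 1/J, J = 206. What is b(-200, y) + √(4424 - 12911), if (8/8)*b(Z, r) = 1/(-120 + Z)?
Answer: -1/320 + 3*I*√943 ≈ -0.003125 + 92.125*I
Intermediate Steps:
y = 1/206 ≈ 0.0048544
b(Z, r) = 1/(-120 + Z)
b(-200, y) + √(4424 - 12911) = 1/(-120 - 200) + √(4424 - 12911) = 1/(-320) + √(-8487) = -1/320 + 3*I*√943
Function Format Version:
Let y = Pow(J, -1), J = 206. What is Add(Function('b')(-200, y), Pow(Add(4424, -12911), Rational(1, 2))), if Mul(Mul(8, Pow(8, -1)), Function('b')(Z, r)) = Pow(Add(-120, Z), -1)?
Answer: Add(Rational(-1, 320), Mul(3, I, Pow(943, Rational(1, 2)))) ≈ Add(-0.0031250, Mul(92.125, I))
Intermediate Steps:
y = Rational(1, 206) (y = Pow(206, -1) = Rational(1, 206) ≈ 0.0048544)
Function('b')(Z, r) = Pow(Add(-120, Z), -1)
Add(Function('b')(-200, y), Pow(Add(4424, -12911), Rational(1, 2))) = Add(Pow(Add(-120, -200), -1), Pow(Add(4424, -12911), Rational(1, 2))) = Add(Pow(-320, -1), Pow(-8487, Rational(1, 2))) = Add(Rational(-1, 320), Mul(3, I, Pow(943, Rational(1, 2))))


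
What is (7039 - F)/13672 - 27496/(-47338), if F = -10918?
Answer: 612986889/323602568 ≈ 1.8943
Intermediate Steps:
(7039 - F)/13672 - 27496/(-47338) = (7039 - 1*(-10918))/13672 - 27496/(-47338) = (7039 + 10918)*(1/13672) - 27496*(-1/47338) = 17957*(1/13672) + 13748/23669 = 17957/13672 + 13748/23669 = 612986889/323602568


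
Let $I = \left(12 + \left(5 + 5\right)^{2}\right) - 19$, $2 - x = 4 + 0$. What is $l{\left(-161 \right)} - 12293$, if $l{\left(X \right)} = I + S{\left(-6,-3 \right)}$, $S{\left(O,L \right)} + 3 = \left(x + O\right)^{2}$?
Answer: $-12139$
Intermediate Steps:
$x = -2$ ($x = 2 - \left(4 + 0\right) = 2 - 4 = -2$)
$S{\left(O,L \right)} = -3 + \left(-2 + O\right)^{2}$
$I = 93$ ($I = \left(12 + 10^{2}\right) - 19 = \left(12 + 100\right) - 19 = 112 - 19 = 93$)
$l{\left(X \right)} = 154$ ($l{\left(X \right)} = 93 - \left(3 - \left(-2 - 6\right)^{2}\right) = 93 - \left(3 - \left(-8\right)^{2}\right) = 93 + \left(-3 + 64\right) = 93 + 61 = 154$)
$l{\left(-161 \right)} - 12293 = 154 - 12293 = -12139$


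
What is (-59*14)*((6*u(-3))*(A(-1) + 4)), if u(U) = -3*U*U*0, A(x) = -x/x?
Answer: 0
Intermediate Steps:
A(x) = -1 (A(x) = -1*1 = -1)
u(U) = 0 (u(U) = -3*U²*0 = -3*0 = 0)
(-59*14)*((6*u(-3))*(A(-1) + 4)) = (-59*14)*((6*0)*(-1 + 4)) = -0*3 = -826*0 = 0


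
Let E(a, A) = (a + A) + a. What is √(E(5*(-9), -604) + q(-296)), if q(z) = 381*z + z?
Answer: I*√113766 ≈ 337.29*I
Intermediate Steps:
E(a, A) = A + 2*a (E(a, A) = (A + a) + a = A + 2*a)
q(z) = 382*z
√(E(5*(-9), -604) + q(-296)) = √((-604 + 2*(5*(-9))) + 382*(-296)) = √((-604 + 2*(-45)) - 113072) = √((-604 - 90) - 113072) = √(-694 - 113072) = √(-113766) = I*√113766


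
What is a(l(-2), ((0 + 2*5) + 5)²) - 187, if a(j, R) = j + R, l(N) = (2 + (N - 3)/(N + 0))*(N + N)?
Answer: 20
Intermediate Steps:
l(N) = 2*N*(2 + (-3 + N)/N) (l(N) = (2 + (-3 + N)/N)*(2*N) = 2*N*(2 + (-3 + N)/N))
a(j, R) = R + j
a(l(-2), ((0 + 2*5) + 5)²) - 187 = (((0 + 2*5) + 5)² + (-6 + 6*(-2))) - 187 = (((0 + 10) + 5)² + (-6 - 12)) - 187 = ((10 + 5)² - 18) - 187 = (15² - 18) - 187 = (225 - 18) - 187 = 207 - 187 = 20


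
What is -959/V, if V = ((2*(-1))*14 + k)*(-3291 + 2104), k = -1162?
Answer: -137/201790 ≈ -0.00067892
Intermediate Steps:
V = 1412530 (V = ((2*(-1))*14 - 1162)*(-3291 + 2104) = (-2*14 - 1162)*(-1187) = (-28 - 1162)*(-1187) = -1190*(-1187) = 1412530)
-959/V = -959/1412530 = -959*1/1412530 = -137/201790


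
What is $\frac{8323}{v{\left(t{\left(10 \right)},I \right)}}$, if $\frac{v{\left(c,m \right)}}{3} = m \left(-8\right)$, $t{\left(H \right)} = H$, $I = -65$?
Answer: $\frac{8323}{1560} \approx 5.3353$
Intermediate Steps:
$v{\left(c,m \right)} = - 24 m$ ($v{\left(c,m \right)} = 3 m \left(-8\right) = 3 \left(- 8 m\right) = - 24 m$)
$\frac{8323}{v{\left(t{\left(10 \right)},I \right)}} = \frac{8323}{\left(-24\right) \left(-65\right)} = \frac{8323}{1560}$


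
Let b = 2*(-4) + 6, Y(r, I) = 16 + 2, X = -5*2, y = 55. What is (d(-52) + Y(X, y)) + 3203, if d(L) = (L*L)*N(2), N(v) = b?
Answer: -2187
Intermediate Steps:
X = -10
Y(r, I) = 18
b = -2 (b = -8 + 6 = -2)
N(v) = -2
d(L) = -2*L**2 (d(L) = (L*L)*(-2) = L**2*(-2) = -2*L**2)
(d(-52) + Y(X, y)) + 3203 = (-2*(-52)**2 + 18) + 3203 = (-2*2704 + 18) + 3203 = (-5408 + 18) + 3203 = -5390 + 3203 = -2187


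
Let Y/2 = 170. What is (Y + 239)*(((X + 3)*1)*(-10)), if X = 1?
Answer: -23160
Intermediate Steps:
Y = 340 (Y = 2*170 = 340)
(Y + 239)*(((X + 3)*1)*(-10)) = (340 + 239)*(((1 + 3)*1)*(-10)) = 579*((4*1)*(-10)) = 579*(4*(-10)) = 579*(-40) = -23160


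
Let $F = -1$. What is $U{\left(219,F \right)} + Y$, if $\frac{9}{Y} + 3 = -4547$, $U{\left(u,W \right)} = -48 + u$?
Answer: $\frac{778041}{4550} \approx 171.0$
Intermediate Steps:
$Y = - \frac{9}{4550}$ ($Y = \frac{9}{-3 - 4547} = \frac{9}{-4550} = 9 \left(- \frac{1}{4550}\right) = - \frac{9}{4550} \approx -0.001978$)
$U{\left(219,F \right)} + Y = \left(-48 + 219\right) - \frac{9}{4550} = 171 - \frac{9}{4550} = \frac{778041}{4550}$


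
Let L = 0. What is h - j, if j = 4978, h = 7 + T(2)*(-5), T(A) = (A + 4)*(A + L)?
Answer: -5031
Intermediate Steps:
T(A) = A*(4 + A) (T(A) = (A + 4)*(A + 0) = (4 + A)*A = A*(4 + A))
h = -53 (h = 7 + (2*(4 + 2))*(-5) = 7 + (2*6)*(-5) = 7 + 12*(-5) = 7 - 60 = -53)
h - j = -53 - 1*4978 = -53 - 4978 = -5031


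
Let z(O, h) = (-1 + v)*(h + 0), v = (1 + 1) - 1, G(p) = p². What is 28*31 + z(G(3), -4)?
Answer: 868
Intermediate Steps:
v = 1 (v = 2 - 1 = 1)
z(O, h) = 0 (z(O, h) = (-1 + 1)*(h + 0) = 0*h = 0)
28*31 + z(G(3), -4) = 28*31 + 0 = 868 + 0 = 868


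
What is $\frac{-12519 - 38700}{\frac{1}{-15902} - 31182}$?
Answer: $\frac{116354934}{70836595} \approx 1.6426$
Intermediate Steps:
$\frac{-12519 - 38700}{\frac{1}{-15902} - 31182} = - \frac{51219}{- \frac{1}{15902} - 31182} = - \frac{51219}{- \frac{495856165}{15902}} = \left(-51219\right) \left(- \frac{15902}{495856165}\right) = \frac{116354934}{70836595}$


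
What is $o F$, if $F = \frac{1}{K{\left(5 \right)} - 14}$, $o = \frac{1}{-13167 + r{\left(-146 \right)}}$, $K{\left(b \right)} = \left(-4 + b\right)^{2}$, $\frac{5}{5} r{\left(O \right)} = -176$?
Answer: $\frac{1}{173459} \approx 5.7651 \cdot 10^{-6}$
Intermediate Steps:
$r{\left(O \right)} = -176$
$o = - \frac{1}{13343}$ ($o = \frac{1}{-13167 - 176} = \frac{1}{-13343} = - \frac{1}{13343} \approx -7.4946 \cdot 10^{-5}$)
$F = - \frac{1}{13}$ ($F = \frac{1}{\left(-4 + 5\right)^{2} - 14} = \frac{1}{1^{2} - 14} = \frac{1}{1 - 14} = \frac{1}{-13} = - \frac{1}{13} \approx -0.076923$)
$o F = \left(- \frac{1}{13343}\right) \left(- \frac{1}{13}\right) = \frac{1}{173459}$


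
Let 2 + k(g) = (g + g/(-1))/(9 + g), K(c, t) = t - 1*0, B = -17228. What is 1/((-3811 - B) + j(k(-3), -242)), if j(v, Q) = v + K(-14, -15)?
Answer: 1/13400 ≈ 7.4627e-5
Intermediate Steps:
K(c, t) = t (K(c, t) = t + 0 = t)
k(g) = -2 (k(g) = -2 + (g + g/(-1))/(9 + g) = -2 + (g + g*(-1))/(9 + g) = -2 + (g - g)/(9 + g) = -2 + 0/(9 + g) = -2 + 0 = -2)
j(v, Q) = -15 + v (j(v, Q) = v - 15 = -15 + v)
1/((-3811 - B) + j(k(-3), -242)) = 1/((-3811 - 1*(-17228)) + (-15 - 2)) = 1/((-3811 + 17228) - 17) = 1/(13417 - 17) = 1/13400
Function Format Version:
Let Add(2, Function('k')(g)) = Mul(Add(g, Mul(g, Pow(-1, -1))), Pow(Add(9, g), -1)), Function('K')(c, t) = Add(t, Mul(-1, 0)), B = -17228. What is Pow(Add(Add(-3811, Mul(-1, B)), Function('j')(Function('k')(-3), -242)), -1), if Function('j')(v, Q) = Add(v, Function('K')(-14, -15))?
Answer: Rational(1, 13400) ≈ 7.4627e-5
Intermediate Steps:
Function('K')(c, t) = t (Function('K')(c, t) = Add(t, 0) = t)
Function('k')(g) = -2 (Function('k')(g) = Add(-2, Mul(Add(g, Mul(g, Pow(-1, -1))), Pow(Add(9, g), -1))) = Add(-2, Mul(Add(g, Mul(g, -1)), Pow(Add(9, g), -1))) = Add(-2, Mul(Add(g, Mul(-1, g)), Pow(Add(9, g), -1))) = Add(-2, Mul(0, Pow(Add(9, g), -1))) = Add(-2, 0) = -2)
Function('j')(v, Q) = Add(-15, v) (Function('j')(v, Q) = Add(v, -15) = Add(-15, v))
Pow(Add(Add(-3811, Mul(-1, B)), Function('j')(Function('k')(-3), -242)), -1) = Pow(Add(Add(-3811, Mul(-1, -17228)), Add(-15, -2)), -1) = Pow(Add(Add(-3811, 17228), -17), -1) = Pow(Add(13417, -17), -1) = Pow(13400, -1) = Rational(1, 13400)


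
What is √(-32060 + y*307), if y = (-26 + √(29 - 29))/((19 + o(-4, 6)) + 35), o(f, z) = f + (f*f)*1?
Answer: I*√35045043/33 ≈ 179.39*I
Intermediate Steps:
o(f, z) = f + f² (o(f, z) = f + f²*1 = f + f²)
y = -13/33 (y = (-26 + √(29 - 29))/((19 - 4*(1 - 4)) + 35) = (-26 + √0)/((19 - 4*(-3)) + 35) = (-26 + 0)/((19 + 12) + 35) = -26/(31 + 35) = -26/66 = -26*1/66 = -13/33 ≈ -0.39394)
√(-32060 + y*307) = √(-32060 - 13/33*307) = √(-32060 - 3991/33) = √(-1061971/33) = I*√35045043/33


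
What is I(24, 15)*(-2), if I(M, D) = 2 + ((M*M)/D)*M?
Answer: -9236/5 ≈ -1847.2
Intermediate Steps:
I(M, D) = 2 + M³/D (I(M, D) = 2 + (M²/D)*M = 2 + M³/D)
I(24, 15)*(-2) = (2 + 24³/15)*(-2) = (2 + (1/15)*13824)*(-2) = (2 + 4608/5)*(-2) = (4618/5)*(-2) = -9236/5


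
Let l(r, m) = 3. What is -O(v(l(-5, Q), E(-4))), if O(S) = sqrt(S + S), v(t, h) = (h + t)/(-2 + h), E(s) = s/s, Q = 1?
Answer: -2*I*sqrt(2) ≈ -2.8284*I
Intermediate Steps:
E(s) = 1
v(t, h) = (h + t)/(-2 + h)
O(S) = sqrt(2)*sqrt(S) (O(S) = sqrt(2*S) = sqrt(2)*sqrt(S))
-O(v(l(-5, Q), E(-4))) = -sqrt(2)*sqrt((1 + 3)/(-2 + 1)) = -sqrt(2)*sqrt(4/(-1)) = -sqrt(2)*sqrt(-1*4) = -sqrt(2)*sqrt(-4) = -sqrt(2)*2*I = -2*I*sqrt(2)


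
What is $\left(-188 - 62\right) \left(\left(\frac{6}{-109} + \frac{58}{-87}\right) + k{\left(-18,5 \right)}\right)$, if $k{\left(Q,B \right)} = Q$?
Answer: $\frac{1530500}{327} \approx 4680.4$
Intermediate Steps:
$\left(-188 - 62\right) \left(\left(\frac{6}{-109} + \frac{58}{-87}\right) + k{\left(-18,5 \right)}\right) = \left(-188 - 62\right) \left(\left(\frac{6}{-109} + \frac{58}{-87}\right) - 18\right) = - 250 \left(\left(6 \left(- \frac{1}{109}\right) + 58 \left(- \frac{1}{87}\right)\right) - 18\right) = - 250 \left(\left(- \frac{6}{109} - \frac{2}{3}\right) - 18\right) = - 250 \left(- \frac{236}{327} - 18\right) = \left(-250\right) \left(- \frac{6122}{327}\right) = \frac{1530500}{327}$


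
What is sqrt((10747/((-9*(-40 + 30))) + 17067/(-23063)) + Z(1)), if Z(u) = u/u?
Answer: sqrt(57287961781630)/691890 ≈ 10.939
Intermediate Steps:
Z(u) = 1
sqrt((10747/((-9*(-40 + 30))) + 17067/(-23063)) + Z(1)) = sqrt((10747/((-9*(-40 + 30))) + 17067/(-23063)) + 1) = sqrt((10747/((-9*(-10))) + 17067*(-1/23063)) + 1) = sqrt((10747/90 - 17067/23063) + 1) = sqrt(246322031/2075670 + 1) = sqrt(248397701/2075670) = sqrt(57287961781630)/691890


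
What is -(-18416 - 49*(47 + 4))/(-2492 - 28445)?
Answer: -20915/30937 ≈ -0.67605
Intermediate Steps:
-(-18416 - 49*(47 + 4))/(-2492 - 28445) = -(-18416 - 49*51)/(-30937) = -(-18416 - 2499)*(-1)/30937 = -(-20915)*(-1)/30937 = -1*20915/30937 = -20915/30937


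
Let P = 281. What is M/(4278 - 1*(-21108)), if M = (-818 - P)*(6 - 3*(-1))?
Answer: -3297/8462 ≈ -0.38962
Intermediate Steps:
M = -9891 (M = (-818 - 1*281)*(6 - 3*(-1)) = (-818 - 281)*(6 + 3) = -1099*9 = -9891)
M/(4278 - 1*(-21108)) = -9891/(4278 - 1*(-21108)) = -9891/(4278 + 21108) = -9891/25386 = -9891*1/25386 = -3297/8462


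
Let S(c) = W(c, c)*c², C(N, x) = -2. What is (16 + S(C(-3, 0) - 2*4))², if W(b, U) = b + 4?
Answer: 341056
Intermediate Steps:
W(b, U) = 4 + b
S(c) = c²*(4 + c) (S(c) = (4 + c)*c² = c²*(4 + c))
(16 + S(C(-3, 0) - 2*4))² = (16 + (-2 - 2*4)²*(4 + (-2 - 2*4)))² = (16 + (-2 - 8)²*(4 + (-2 - 8)))² = (16 + (-10)²*(4 - 10))² = (16 + 100*(-6))² = (16 - 600)² = (-584)² = 341056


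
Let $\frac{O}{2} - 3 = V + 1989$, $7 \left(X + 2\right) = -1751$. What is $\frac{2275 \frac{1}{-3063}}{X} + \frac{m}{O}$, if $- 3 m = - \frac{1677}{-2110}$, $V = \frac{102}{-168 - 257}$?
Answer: $\frac{338065065}{117416788792} \approx 0.0028792$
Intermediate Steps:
$X = - \frac{1765}{7}$ ($X = -2 + \frac{1}{7} \left(-1751\right) = -2 - \frac{1751}{7} = - \frac{1765}{7} \approx -252.14$)
$V = - \frac{6}{25}$ ($V = \frac{102}{-168 - 257} = \frac{102}{-425} = 102 \left(- \frac{1}{425}\right) = - \frac{6}{25} \approx -0.24$)
$O = \frac{99588}{25}$ ($O = 6 + 2 \left(- \frac{6}{25} + 1989\right) = 6 + 2 \cdot \frac{49719}{25} = 6 + \frac{99438}{25} = \frac{99588}{25} \approx 3983.5$)
$m = - \frac{559}{2110}$ ($m = - \frac{\left(-1677\right) \frac{1}{-2110}}{3} = - \frac{\left(-1677\right) \left(- \frac{1}{2110}\right)}{3} = \left(- \frac{1}{3}\right) \frac{1677}{2110} = - \frac{559}{2110} \approx -0.26493$)
$\frac{2275 \frac{1}{-3063}}{X} + \frac{m}{O} = \frac{2275 \frac{1}{-3063}}{- \frac{1765}{7}} - \frac{559}{2110 \cdot \frac{99588}{25}} = 2275 \left(- \frac{1}{3063}\right) \left(- \frac{7}{1765}\right) - \frac{65}{977352} = \left(- \frac{2275}{3063}\right) \left(- \frac{7}{1765}\right) - \frac{65}{977352} = \frac{3185}{1081239} - \frac{65}{977352} = \frac{338065065}{117416788792}$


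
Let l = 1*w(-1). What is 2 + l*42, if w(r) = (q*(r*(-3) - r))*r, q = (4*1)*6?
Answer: -4030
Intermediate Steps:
q = 24 (q = 4*6 = 24)
w(r) = -96*r² (w(r) = (24*(r*(-3) - r))*r = (24*(-3*r - r))*r = (24*(-4*r))*r = (-96*r)*r = -96*r²)
l = -96 (l = 1*(-96*(-1)²) = 1*(-96*1) = 1*(-96) = -96)
2 + l*42 = 2 - 96*42 = 2 - 4032 = -4030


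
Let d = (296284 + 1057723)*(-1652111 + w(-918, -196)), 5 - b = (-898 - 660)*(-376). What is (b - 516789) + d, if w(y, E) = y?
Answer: -2238213939795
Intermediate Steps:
b = -585803 (b = 5 - (-898 - 660)*(-376) = 5 - (-1558)*(-376) = 5 - 1*585808 = 5 - 585808 = -585803)
d = -2238212837203 (d = (296284 + 1057723)*(-1652111 - 918) = 1354007*(-1653029) = -2238212837203)
(b - 516789) + d = (-585803 - 516789) - 2238212837203 = -1102592 - 2238212837203 = -2238213939795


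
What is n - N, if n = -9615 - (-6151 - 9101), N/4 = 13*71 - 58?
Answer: 2177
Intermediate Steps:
N = 3460 (N = 4*(13*71 - 58) = 4*(923 - 58) = 4*865 = 3460)
n = 5637 (n = -9615 - 1*(-15252) = -9615 + 15252 = 5637)
n - N = 5637 - 1*3460 = 5637 - 3460 = 2177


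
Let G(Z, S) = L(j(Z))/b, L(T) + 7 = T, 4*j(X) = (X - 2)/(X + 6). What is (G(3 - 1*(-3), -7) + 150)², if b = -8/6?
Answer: 6165289/256 ≈ 24083.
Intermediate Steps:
j(X) = (-2 + X)/(4*(6 + X)) (j(X) = ((X - 2)/(X + 6))/4 = ((-2 + X)/(6 + X))/4 = (-2 + X)/(4*(6 + X)))
b = -4/3 (b = -8*⅙ = -4/3 ≈ -1.3333)
L(T) = -7 + T
G(Z, S) = 21/4 - 3*(-2 + Z)/(16*(6 + Z)) (G(Z, S) = (-7 + (-2 + Z)/(4*(6 + Z)))/(-4/3) = (-7 + (-2 + Z)/(4*(6 + Z)))*(-¾) = 21/4 - 3*(-2 + Z)/(16*(6 + Z)))
(G(3 - 1*(-3), -7) + 150)² = (3*(170 + 27*(3 - 1*(-3)))/(16*(6 + (3 - 1*(-3)))) + 150)² = (3*(170 + 27*(3 + 3))/(16*(6 + (3 + 3))) + 150)² = (3*(170 + 27*6)/(16*(6 + 6)) + 150)² = ((3/16)*(170 + 162)/12 + 150)² = ((3/16)*(1/12)*332 + 150)² = (83/16 + 150)² = (2483/16)² = 6165289/256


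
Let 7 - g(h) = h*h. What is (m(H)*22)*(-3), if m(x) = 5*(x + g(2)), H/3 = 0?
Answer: -990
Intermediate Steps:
g(h) = 7 - h**2 (g(h) = 7 - h*h = 7 - h**2)
H = 0 (H = 3*0 = 0)
m(x) = 15 + 5*x (m(x) = 5*(x + (7 - 1*2**2)) = 5*(x + (7 - 1*4)) = 5*(x + (7 - 4)) = 5*(x + 3) = 5*(3 + x) = 15 + 5*x)
(m(H)*22)*(-3) = ((15 + 5*0)*22)*(-3) = ((15 + 0)*22)*(-3) = (15*22)*(-3) = 330*(-3) = -990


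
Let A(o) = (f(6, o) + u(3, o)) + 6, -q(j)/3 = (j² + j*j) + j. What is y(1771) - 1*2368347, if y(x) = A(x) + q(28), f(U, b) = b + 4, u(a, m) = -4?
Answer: -2371358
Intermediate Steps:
q(j) = -6*j² - 3*j (q(j) = -3*((j² + j*j) + j) = -3*((j² + j²) + j) = -3*(2*j² + j) = -3*(j + 2*j²) = -6*j² - 3*j)
f(U, b) = 4 + b
A(o) = 6 + o (A(o) = ((4 + o) - 4) + 6 = o + 6 = 6 + o)
y(x) = -4782 + x (y(x) = (6 + x) - 3*28*(1 + 2*28) = (6 + x) - 3*28*(1 + 56) = (6 + x) - 3*28*57 = (6 + x) - 4788 = -4782 + x)
y(1771) - 1*2368347 = (-4782 + 1771) - 1*2368347 = -3011 - 2368347 = -2371358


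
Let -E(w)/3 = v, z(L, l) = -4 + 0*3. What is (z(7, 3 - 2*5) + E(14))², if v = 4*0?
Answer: 16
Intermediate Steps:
v = 0
z(L, l) = -4 (z(L, l) = -4 + 0 = -4)
E(w) = 0 (E(w) = -3*0 = 0)
(z(7, 3 - 2*5) + E(14))² = (-4 + 0)² = (-4)² = 16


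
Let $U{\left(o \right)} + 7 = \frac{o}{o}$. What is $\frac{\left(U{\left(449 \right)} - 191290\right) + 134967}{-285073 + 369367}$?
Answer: $- \frac{8047}{12042} \approx -0.66824$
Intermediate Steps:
$U{\left(o \right)} = -6$ ($U{\left(o \right)} = -7 + \frac{o}{o} = -7 + 1 = -6$)
$\frac{\left(U{\left(449 \right)} - 191290\right) + 134967}{-285073 + 369367} = \frac{\left(-6 - 191290\right) + 134967}{-285073 + 369367} = \frac{-191296 + 134967}{84294} = \left(-56329\right) \frac{1}{84294} = - \frac{8047}{12042}$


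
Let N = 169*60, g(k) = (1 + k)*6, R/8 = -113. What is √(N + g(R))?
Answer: √4722 ≈ 68.717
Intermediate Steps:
R = -904 (R = 8*(-113) = -904)
g(k) = 6 + 6*k
N = 10140
√(N + g(R)) = √(10140 + (6 + 6*(-904))) = √(10140 + (6 - 5424)) = √(10140 - 5418) = √4722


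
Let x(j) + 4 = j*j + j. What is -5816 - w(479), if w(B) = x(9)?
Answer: -5902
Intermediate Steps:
x(j) = -4 + j + j**2 (x(j) = -4 + (j*j + j) = -4 + (j**2 + j) = -4 + (j + j**2) = -4 + j + j**2)
w(B) = 86 (w(B) = -4 + 9 + 9**2 = -4 + 9 + 81 = 86)
-5816 - w(479) = -5816 - 1*86 = -5816 - 86 = -5902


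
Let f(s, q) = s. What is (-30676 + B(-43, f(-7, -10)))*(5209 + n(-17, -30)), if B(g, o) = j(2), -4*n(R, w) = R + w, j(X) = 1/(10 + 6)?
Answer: -10249689645/64 ≈ -1.6015e+8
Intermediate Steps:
j(X) = 1/16
n(R, w) = -R/4 - w/4 (n(R, w) = -(R + w)/4 = -R/4 - w/4)
B(g, o) = 1/16
(-30676 + B(-43, f(-7, -10)))*(5209 + n(-17, -30)) = (-30676 + 1/16)*(5209 + (-¼*(-17) - ¼*(-30))) = -490815*(5209 + (17/4 + 15/2))/16 = -490815*(5209 + 47/4)/16 = -490815/16*20883/4 = -10249689645/64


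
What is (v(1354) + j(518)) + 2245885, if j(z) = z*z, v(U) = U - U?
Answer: 2514209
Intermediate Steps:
v(U) = 0
j(z) = z**2
(v(1354) + j(518)) + 2245885 = (0 + 518**2) + 2245885 = (0 + 268324) + 2245885 = 268324 + 2245885 = 2514209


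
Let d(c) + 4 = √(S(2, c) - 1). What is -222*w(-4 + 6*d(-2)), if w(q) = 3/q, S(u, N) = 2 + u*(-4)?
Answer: 18 + 27*I*√7/7 ≈ 18.0 + 10.205*I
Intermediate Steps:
S(u, N) = 2 - 4*u
d(c) = -4 + I*√7 (d(c) = -4 + √((2 - 4*2) - 1) = -4 + √((2 - 8) - 1) = -4 + √(-6 - 1) = -4 + √(-7) = -4 + I*√7)
-222*w(-4 + 6*d(-2)) = -666/(-4 + 6*(-4 + I*√7)) = -666/(-4 + (-24 + 6*I*√7)) = -666/(-28 + 6*I*√7)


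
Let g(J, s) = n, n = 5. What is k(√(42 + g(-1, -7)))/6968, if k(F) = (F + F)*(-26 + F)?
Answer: 47/3484 - √47/134 ≈ -0.037671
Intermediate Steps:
g(J, s) = 5
k(F) = 2*F*(-26 + F) (k(F) = (2*F)*(-26 + F) = 2*F*(-26 + F))
k(√(42 + g(-1, -7)))/6968 = (2*√(42 + 5)*(-26 + √(42 + 5)))/6968 = (2*√47*(-26 + √47))*(1/6968) = √47*(-26 + √47)/3484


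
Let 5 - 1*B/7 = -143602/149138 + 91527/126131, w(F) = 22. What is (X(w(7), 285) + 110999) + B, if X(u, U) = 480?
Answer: 1048856368359522/9405462539 ≈ 1.1152e+5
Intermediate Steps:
B = 344809974341/9405462539 (B = 35 - 7*(-143602/149138 + 91527/126131) = 35 - 7*(-143602*1/149138 + 91527*(1/126131)) = 35 - 7*(-71801/74569 + 91527/126131) = 35 - 7*(-2231255068/9405462539) = 35 + 15618785476/9405462539 = 344809974341/9405462539 ≈ 36.661)
(X(w(7), 285) + 110999) + B = (480 + 110999) + 344809974341/9405462539 = 111479 + 344809974341/9405462539 = 1048856368359522/9405462539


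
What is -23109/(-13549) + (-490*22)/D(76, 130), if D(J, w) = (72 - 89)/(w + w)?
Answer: 2233854709/13549 ≈ 1.6487e+5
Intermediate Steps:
D(J, w) = -17/(2*w) (D(J, w) = -17*1/(2*w) = -17/(2*w))
-23109/(-13549) + (-490*22)/D(76, 130) = -23109/(-13549) + (-490*22)/((-17/2/130)) = -23109*(-1/13549) - 10780/((-17/2*1/130)) = 23109/13549 - 10780/(-17/260) = 23109/13549 - 10780*(-260/17) = 23109/13549 + 2802800/17 = 2233854709/13549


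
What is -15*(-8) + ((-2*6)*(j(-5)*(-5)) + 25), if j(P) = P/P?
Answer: 205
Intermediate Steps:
j(P) = 1
-15*(-8) + ((-2*6)*(j(-5)*(-5)) + 25) = -15*(-8) + ((-2*6)*(1*(-5)) + 25) = 120 + (-12*(-5) + 25) = 120 + (60 + 25) = 120 + 85 = 205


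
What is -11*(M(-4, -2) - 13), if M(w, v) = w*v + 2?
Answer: 33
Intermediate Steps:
M(w, v) = 2 + v*w (M(w, v) = v*w + 2 = 2 + v*w)
-11*(M(-4, -2) - 13) = -11*((2 - 2*(-4)) - 13) = -11*((2 + 8) - 13) = -11*(10 - 13) = -11*(-3) = 33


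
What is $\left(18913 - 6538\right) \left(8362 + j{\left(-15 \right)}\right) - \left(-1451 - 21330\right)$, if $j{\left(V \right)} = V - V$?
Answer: $103502531$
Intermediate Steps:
$j{\left(V \right)} = 0$
$\left(18913 - 6538\right) \left(8362 + j{\left(-15 \right)}\right) - \left(-1451 - 21330\right) = \left(18913 - 6538\right) \left(8362 + 0\right) - \left(-1451 - 21330\right) = 12375 \cdot 8362 - \left(-1451 - 21330\right) = 103479750 - -22781 = 103479750 + 22781 = 103502531$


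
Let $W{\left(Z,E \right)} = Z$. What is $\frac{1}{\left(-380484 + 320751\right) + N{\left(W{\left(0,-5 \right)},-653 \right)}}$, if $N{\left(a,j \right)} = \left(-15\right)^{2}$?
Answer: $- \frac{1}{59508} \approx -1.6804 \cdot 10^{-5}$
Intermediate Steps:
$N{\left(a,j \right)} = 225$
$\frac{1}{\left(-380484 + 320751\right) + N{\left(W{\left(0,-5 \right)},-653 \right)}} = \frac{1}{\left(-380484 + 320751\right) + 225} = \frac{1}{-59733 + 225} = \frac{1}{-59508} = - \frac{1}{59508}$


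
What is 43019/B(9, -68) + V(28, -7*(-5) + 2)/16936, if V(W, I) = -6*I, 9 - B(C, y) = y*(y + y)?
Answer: -365310421/78235852 ≈ -4.6693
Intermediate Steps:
B(C, y) = 9 - 2*y² (B(C, y) = 9 - y*(y + y) = 9 - y*2*y = 9 - 2*y²)
43019/B(9, -68) + V(28, -7*(-5) + 2)/16936 = 43019/(9 - 2*(-68)²) - 6*(-7*(-5) + 2)/16936 = 43019/(9 - 2*4624) - 6*(35 + 2)*(1/16936) = 43019/(9 - 9248) - 6*37*(1/16936) = 43019/(-9239) - 222*1/16936 = 43019*(-1/9239) - 111/8468 = -43019/9239 - 111/8468 = -365310421/78235852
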